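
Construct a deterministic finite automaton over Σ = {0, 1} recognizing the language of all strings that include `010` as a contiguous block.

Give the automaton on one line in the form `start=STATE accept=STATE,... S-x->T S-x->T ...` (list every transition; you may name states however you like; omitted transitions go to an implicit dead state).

start=A accept=D A-0->B A-1->A B-0->B B-1->C C-0->D C-1->A D-0->D D-1->D

Track how much of `010` has been matched so far: state A is no progress, D is the absorbing accept state reached once `010` has occurred. Intermediate states record partial matches; on a mismatch, fall back to the longest reusable overlap.
A 4-state machine:
       0  1 
>  A   B  A 
   B   B  C 
   C   D  A 
 * D   D  D 
(> = start, * = accepting)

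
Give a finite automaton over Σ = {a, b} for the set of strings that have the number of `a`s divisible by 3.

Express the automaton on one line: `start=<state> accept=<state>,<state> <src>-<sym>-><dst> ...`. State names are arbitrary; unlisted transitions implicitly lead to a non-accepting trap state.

The only thing that matters is how many `a`s have appeared, reduced mod 3. Use one state per residue: s0 for 0, …, s2 for 2. Reading `a` moves to the next residue; anything else stays put. s0 is accepting.
A 3-state machine:
        a   b  
>* s0   s1  s0 
   s1   s2  s1 
   s2   s0  s2 
(> = start, * = accepting)

start=s0 accept=s0 s0-a->s1 s0-b->s0 s1-a->s2 s1-b->s1 s2-a->s0 s2-b->s2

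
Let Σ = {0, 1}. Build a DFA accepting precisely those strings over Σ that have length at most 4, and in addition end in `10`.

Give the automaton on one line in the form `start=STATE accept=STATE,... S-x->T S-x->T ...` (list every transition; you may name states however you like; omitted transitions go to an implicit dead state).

Handle the two conditions separately and then intersect. One (6 states) tracks the input length, saturating at 5; the other (3 states) tracks how much of the suffix `10` has currently been matched. Each combined state is a pair, one component from each; accept when both components accept. Minimizing collapses redundant product states.
With 9 states:
        0   1  
>  S0   S1  S2 
   S1   S3  S4 
   S2   S5  S4 
   S3   S6  S7 
   S4   S8  S7 
 * S5   S6  S7 
   S6   S6  S6 
   S7   S8  S6 
 * S8   S6  S6 
(> = start, * = accepting)

start=S0 accept=S5,S8 S0-0->S1 S0-1->S2 S1-0->S3 S1-1->S4 S2-0->S5 S2-1->S4 S3-0->S6 S3-1->S7 S4-0->S8 S4-1->S7 S5-0->S6 S5-1->S7 S6-0->S6 S6-1->S6 S7-0->S8 S7-1->S6 S8-0->S6 S8-1->S6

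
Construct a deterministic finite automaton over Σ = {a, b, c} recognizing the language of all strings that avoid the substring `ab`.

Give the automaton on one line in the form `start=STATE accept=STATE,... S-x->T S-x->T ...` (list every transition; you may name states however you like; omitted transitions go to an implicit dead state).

start=s0 accept=s0,s1 s0-a->s1 s0-b->s0 s0-c->s0 s1-a->s1 s1-b->s2 s1-c->s0 s2-a->s2 s2-b->s2 s2-c->s2

Track partial matches of the forbidden pattern `ab`. State s2 is a dead state reached once `ab` has occurred; every other state accepts. s0 means no part of `ab` is currently matched.
3 states suffice.
        a   b   c  
>* s0   s1  s0  s0 
 * s1   s1  s2  s0 
   s2   s2  s2  s2 
(> = start, * = accepting)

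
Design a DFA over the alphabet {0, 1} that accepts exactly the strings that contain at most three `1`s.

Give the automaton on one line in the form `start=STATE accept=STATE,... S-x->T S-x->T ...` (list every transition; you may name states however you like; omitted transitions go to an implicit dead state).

Only the number of `1`s matters, and only up to 4. Make a chain q0 → q1 → q2 → q3 → q4 advanced by each `1` (with q4 absorbing); every other symbol self-loops. The accepting set is {q0, q1, q2, q3}.
5 states suffice.
        0   1  
>* q0   q0  q1 
 * q1   q1  q2 
 * q2   q2  q3 
 * q3   q3  q4 
   q4   q4  q4 
(> = start, * = accepting)

start=q0 accept=q0,q1,q2,q3 q0-0->q0 q0-1->q1 q1-0->q1 q1-1->q2 q2-0->q2 q2-1->q3 q3-0->q3 q3-1->q4 q4-0->q4 q4-1->q4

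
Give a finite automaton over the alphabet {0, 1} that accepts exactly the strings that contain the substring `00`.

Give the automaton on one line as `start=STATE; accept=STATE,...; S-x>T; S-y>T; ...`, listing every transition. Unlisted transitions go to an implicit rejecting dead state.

start=q0; accept=q2; q0-0>q1; q0-1>q0; q1-0>q2; q1-1>q0; q2-0>q2; q2-1>q2

States q0..q1 record the length of the longest prefix of `00` that matches the current input suffix. Reaching q2 means `00` has been seen, and we stay there forever. Accept from q2.
        0   1  
>  q0   q1  q0 
   q1   q2  q0 
 * q2   q2  q2 
(> = start, * = accepting)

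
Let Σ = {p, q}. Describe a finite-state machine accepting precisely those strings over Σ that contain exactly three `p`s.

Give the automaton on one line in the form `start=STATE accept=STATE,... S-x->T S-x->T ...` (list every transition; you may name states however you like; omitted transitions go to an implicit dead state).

Count `p`s, saturating at 4: states S0 through S3 mean 0 through 3 `p`s seen; S4 means more than 3. Each `p` increments (capped at S4); other symbols loop. Accept from {S3}.
5 states suffice.
        p   q  
>  S0   S1  S0 
   S1   S2  S1 
   S2   S3  S2 
 * S3   S4  S3 
   S4   S4  S4 
(> = start, * = accepting)

start=S0 accept=S3 S0-p->S1 S0-q->S0 S1-p->S2 S1-q->S1 S2-p->S3 S2-q->S2 S3-p->S4 S3-q->S3 S4-p->S4 S4-q->S4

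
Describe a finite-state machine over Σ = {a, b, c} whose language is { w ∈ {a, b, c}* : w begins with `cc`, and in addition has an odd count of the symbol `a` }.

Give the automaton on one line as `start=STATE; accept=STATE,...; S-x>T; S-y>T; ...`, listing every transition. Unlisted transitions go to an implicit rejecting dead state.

start=s0; accept=s5; s0-a>s1; s0-b>s2; s0-c>s3; s1-a>s2; s1-b>s1; s1-c>s1; s2-a>s1; s2-b>s2; s2-c>s2; s3-a>s1; s3-b>s2; s3-c>s4; s4-a>s5; s4-b>s4; s4-c>s4; s5-a>s4; s5-b>s5; s5-c>s5

Handle the two conditions separately and then intersect. The first has 4 states tracking whether the input so far still matches the prefix `cc`; the second has 2 states tracking the count of `a`s modulo 2. A product state is a pair (one from each), accepting exactly when both do.
        a   b   c  
>  s0   s1  s2  s3 
   s1   s2  s1  s1 
   s2   s1  s2  s2 
   s3   s1  s2  s4 
   s4   s5  s4  s4 
 * s5   s4  s5  s5 
(> = start, * = accepting)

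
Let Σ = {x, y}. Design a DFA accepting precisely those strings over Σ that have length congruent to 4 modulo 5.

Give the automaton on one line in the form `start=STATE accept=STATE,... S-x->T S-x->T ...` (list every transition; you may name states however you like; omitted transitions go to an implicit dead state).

start=S0 accept=S4 S0-x->S1 S0-y->S1 S1-x->S2 S1-y->S2 S2-x->S3 S2-y->S3 S3-x->S4 S3-y->S4 S4-x->S0 S4-y->S0

Count input length modulo 5: every symbol advances one step around the cycle S0 → S1 → S2 → S3 → S4 → S0. Accept at S4.
A 5-state machine:
        x   y  
>  S0   S1  S1 
   S1   S2  S2 
   S2   S3  S3 
   S3   S4  S4 
 * S4   S0  S0 
(> = start, * = accepting)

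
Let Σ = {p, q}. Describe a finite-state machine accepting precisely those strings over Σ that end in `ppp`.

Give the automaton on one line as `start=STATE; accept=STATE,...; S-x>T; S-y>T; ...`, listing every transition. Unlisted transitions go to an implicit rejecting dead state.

start=A; accept=D; A-p>B; A-q>A; B-p>C; B-q>A; C-p>D; C-q>A; D-p>D; D-q>A

Remember how much of `ppp` the current input suffix matches. State A means no match yet; B means the last symbol is `p`; C means the last 2 symbols are `pp`; D means the last 3 symbols are `ppp`. Only D accepts. On a mismatch, fall back to the longest proper suffix that is still a prefix of `ppp`.
       p  q 
>  A   B  A 
   B   C  A 
   C   D  A 
 * D   D  A 
(> = start, * = accepting)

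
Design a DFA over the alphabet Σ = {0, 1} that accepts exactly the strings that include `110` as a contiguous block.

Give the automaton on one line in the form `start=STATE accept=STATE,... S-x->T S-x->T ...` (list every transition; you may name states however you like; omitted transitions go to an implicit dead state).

Track how much of `110` has been matched so far: state s0 is no progress, s3 is the absorbing accept state reached once `110` has occurred. Intermediate states record partial matches; on a mismatch, fall back to the longest reusable overlap.
4 states suffice.
        0   1  
>  s0   s0  s1 
   s1   s0  s2 
   s2   s3  s2 
 * s3   s3  s3 
(> = start, * = accepting)

start=s0 accept=s3 s0-0->s0 s0-1->s1 s1-0->s0 s1-1->s2 s2-0->s3 s2-1->s2 s3-0->s3 s3-1->s3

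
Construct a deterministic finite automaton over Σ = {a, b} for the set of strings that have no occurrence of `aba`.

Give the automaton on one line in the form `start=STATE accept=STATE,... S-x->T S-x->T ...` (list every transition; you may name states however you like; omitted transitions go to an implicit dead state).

This is the complement of 'contains `aba`'. Use the same substring-matching states — s0 through s3 holding how much of `aba` has just been matched — but flip the accepting set: everything except the trap s3 accepts.
4 states suffice.
        a   b  
>* s0   s1  s0 
 * s1   s1  s2 
 * s2   s3  s0 
   s3   s3  s3 
(> = start, * = accepting)

start=s0 accept=s0,s1,s2 s0-a->s1 s0-b->s0 s1-a->s1 s1-b->s2 s2-a->s3 s2-b->s0 s3-a->s3 s3-b->s3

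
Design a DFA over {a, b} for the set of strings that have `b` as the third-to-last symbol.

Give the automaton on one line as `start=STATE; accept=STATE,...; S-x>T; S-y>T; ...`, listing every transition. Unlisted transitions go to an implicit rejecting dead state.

start=S0; accept=S11,S12,S13,S14; S0-a>S1; S0-b>S2; S1-a>S3; S1-b>S4; S2-a>S5; S2-b>S6; S3-a>S7; S3-b>S8; S4-a>S9; S4-b>S10; S5-a>S11; S5-b>S12; S6-a>S13; S6-b>S14; S7-a>S7; S7-b>S8; S8-a>S9; S8-b>S10; S9-a>S11; S9-b>S12; S10-a>S13; S10-b>S14; S11-a>S7; S11-b>S8; S12-a>S9; S12-b>S10; S13-a>S11; S13-b>S12; S14-a>S13; S14-b>S14

A DFA must remember the last 3 symbols (since which symbol is third-to-last isn't known until the input ends). Use one state per possible window of the last ≤3 symbols; accept from those whose window starts with `b`.
With 15 states:
          a    b  
>  S0     S1   S2 
   S1     S3   S4 
   S2     S5   S6 
   S3     S7   S8 
   S4     S9  S10 
   S5    S11  S12 
   S6    S13  S14 
   S7     S7   S8 
   S8     S9  S10 
   S9    S11  S12 
   S10   S13  S14 
 * S11    S7   S8 
 * S12    S9  S10 
 * S13   S11  S12 
 * S14   S13  S14 
(> = start, * = accepting)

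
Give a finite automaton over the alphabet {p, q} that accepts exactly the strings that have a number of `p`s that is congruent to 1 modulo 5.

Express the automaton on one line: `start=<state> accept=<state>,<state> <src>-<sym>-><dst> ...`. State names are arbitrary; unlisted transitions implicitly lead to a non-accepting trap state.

Keep the running count of `p`s modulo 5: each `p` advances along the cycle A → B → C → D → E → A while other symbols loop. Accept at B.
       p  q 
>  A   B  A 
 * B   C  B 
   C   D  C 
   D   E  D 
   E   A  E 
(> = start, * = accepting)

start=A accept=B A-p->B A-q->A B-p->C B-q->B C-p->D C-q->C D-p->E D-q->D E-p->A E-q->E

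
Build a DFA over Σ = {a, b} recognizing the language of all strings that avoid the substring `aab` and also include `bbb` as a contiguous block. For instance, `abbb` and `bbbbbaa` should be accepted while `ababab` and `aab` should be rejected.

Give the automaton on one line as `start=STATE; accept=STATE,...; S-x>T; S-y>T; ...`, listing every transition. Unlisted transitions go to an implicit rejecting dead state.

start=s0; accept=s5,s6,s7; s0-a>s1; s0-b>s2; s1-a>s3; s1-b>s2; s2-a>s1; s2-b>s4; s3-a>s3; s3-b>s3; s4-a>s1; s4-b>s5; s5-a>s6; s5-b>s5; s6-a>s7; s6-b>s5; s7-a>s7; s7-b>s3

Handle the two conditions separately and then intersect. The first has 4 states tracking partial matches of the forbidden pattern `aab`; the second has 4 states tracking whether and how much of `bbb` has been seen. A product state is a pair (one from each), accepting exactly when both do. After merging equivalent states the machine shrinks.
8 states suffice.
        a   b  
>  s0   s1  s2 
   s1   s3  s2 
   s2   s1  s4 
   s3   s3  s3 
   s4   s1  s5 
 * s5   s6  s5 
 * s6   s7  s5 
 * s7   s7  s3 
(> = start, * = accepting)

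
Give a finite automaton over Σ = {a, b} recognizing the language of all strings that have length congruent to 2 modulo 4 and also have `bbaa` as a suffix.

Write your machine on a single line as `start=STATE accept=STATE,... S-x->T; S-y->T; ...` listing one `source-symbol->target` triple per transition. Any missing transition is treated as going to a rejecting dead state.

Build one automaton per condition and run them in lockstep. The first has 4 states tracking the input length modulo 4; the second has 5 states tracking how much of the suffix `bbaa` has currently been matched. A product state is a pair (one from each), accepting exactly when both do.
          a    b  
>  s0     s1   s2 
   s1     s3   s4 
   s2     s3   s5 
   s3     s6   s7 
   s4     s6   s8 
   s5     s9   s8 
   s6     s0  s10 
   s7     s0  s11 
   s8    s12  s11 
   s9    s13  s10 
   s10    s1  s14 
   s11   s15  s14 
   s12   s16   s2 
   s13    s1   s2 
   s14   s17   s5 
   s15   s18   s4 
   s16    s3   s4 
   s17   s19   s7 
 * s18    s6   s7 
   s19    s0  s10 
(> = start, * = accepting)

start=s0; accept=s18; s0-a->s1; s0-b->s2; s1-a->s3; s1-b->s4; s2-a->s3; s2-b->s5; s3-a->s6; s3-b->s7; s4-a->s6; s4-b->s8; s5-a->s9; s5-b->s8; s6-a->s0; s6-b->s10; s7-a->s0; s7-b->s11; s8-a->s12; s8-b->s11; s9-a->s13; s9-b->s10; s10-a->s1; s10-b->s14; s11-a->s15; s11-b->s14; s12-a->s16; s12-b->s2; s13-a->s1; s13-b->s2; s14-a->s17; s14-b->s5; s15-a->s18; s15-b->s4; s16-a->s3; s16-b->s4; s17-a->s19; s17-b->s7; s18-a->s6; s18-b->s7; s19-a->s0; s19-b->s10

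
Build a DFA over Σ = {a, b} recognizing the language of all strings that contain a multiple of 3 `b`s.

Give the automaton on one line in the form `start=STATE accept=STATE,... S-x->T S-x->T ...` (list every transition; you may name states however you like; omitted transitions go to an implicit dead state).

start=s0 accept=s0 s0-a->s0 s0-b->s1 s1-a->s1 s1-b->s2 s2-a->s2 s2-b->s0

The only thing that matters is how many `b`s have appeared, reduced mod 3. Use one state per residue: s0 for 0, …, s2 for 2. Reading `b` moves to the next residue; anything else stays put. s0 is accepting.
        a   b  
>* s0   s0  s1 
   s1   s1  s2 
   s2   s2  s0 
(> = start, * = accepting)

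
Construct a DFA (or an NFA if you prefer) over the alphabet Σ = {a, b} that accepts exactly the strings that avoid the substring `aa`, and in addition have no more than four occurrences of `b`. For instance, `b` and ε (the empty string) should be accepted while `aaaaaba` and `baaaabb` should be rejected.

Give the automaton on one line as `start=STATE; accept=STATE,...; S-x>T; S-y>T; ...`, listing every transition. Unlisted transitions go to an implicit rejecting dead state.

Handle the two conditions separately and then intersect. One (3 states) tracks partial matches of the forbidden pattern `aa`; the other (6 states) tracks the count of `b`s, saturating at 5. Each combined state is a pair, one component from each; accept when both components accept. Equivalent product states are then merged.
An 11-state machine:
          a    b  
>* s0     s1   s2 
 * s1     s3   s2 
 * s2     s4   s5 
   s3     s3   s3 
 * s4     s3   s5 
 * s5     s6   s7 
 * s6     s3   s7 
 * s7     s8   s9 
 * s8     s3   s9 
 * s9    s10   s3 
 * s10    s3   s3 
(> = start, * = accepting)

start=s0; accept=s0,s1,s2,s4,s5,s6,s7,s8,s9,s10; s0-a>s1; s0-b>s2; s1-a>s3; s1-b>s2; s2-a>s4; s2-b>s5; s3-a>s3; s3-b>s3; s4-a>s3; s4-b>s5; s5-a>s6; s5-b>s7; s6-a>s3; s6-b>s7; s7-a>s8; s7-b>s9; s8-a>s3; s8-b>s9; s9-a>s10; s9-b>s3; s10-a>s3; s10-b>s3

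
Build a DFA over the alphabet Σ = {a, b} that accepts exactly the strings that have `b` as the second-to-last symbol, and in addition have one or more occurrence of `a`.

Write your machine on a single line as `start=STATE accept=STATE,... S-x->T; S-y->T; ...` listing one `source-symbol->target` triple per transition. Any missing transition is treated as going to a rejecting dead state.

start=q0; accept=q5,q8,q9,q10; q0-a->q1; q0-b->q2; q1-a->q3; q1-b->q4; q2-a->q5; q2-b->q6; q3-a->q3; q3-b->q7; q4-a->q8; q4-b->q9; q5-a->q3; q5-b->q4; q6-a->q5; q6-b->q6; q7-a->q8; q7-b->q10; q8-a->q3; q8-b->q7; q9-a->q8; q9-b->q9; q10-a->q8; q10-b->q10

Build one automaton per condition and run them in lockstep. One (7 states) tracks the last 2 symbols read; the other (3 states) tracks the count of `a`s, saturating at 2. Each combined state is a pair, one component from each; accept when both components accept.
An 11-state machine:
          a    b  
>  q0     q1   q2 
   q1     q3   q4 
   q2     q5   q6 
   q3     q3   q7 
   q4     q8   q9 
 * q5     q3   q4 
   q6     q5   q6 
   q7     q8  q10 
 * q8     q3   q7 
 * q9     q8   q9 
 * q10    q8  q10 
(> = start, * = accepting)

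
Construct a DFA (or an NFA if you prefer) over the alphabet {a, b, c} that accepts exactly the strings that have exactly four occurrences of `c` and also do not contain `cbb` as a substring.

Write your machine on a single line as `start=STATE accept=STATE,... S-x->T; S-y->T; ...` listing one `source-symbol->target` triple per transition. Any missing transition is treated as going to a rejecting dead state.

Build one automaton per condition and run them in lockstep. One (6 states) tracks the count of `c`s, saturating at 5; the other (4 states) tracks partial matches of the forbidden pattern `cbb`. Each combined state is a pair, one component from each; accept when both components accept. After merging equivalent states the machine shrinks.
          a    b    c  
>  q0     q0   q0   q1 
   q1     q2   q3   q4 
   q2     q2   q2   q4 
   q3     q2   q5   q4 
   q4     q6   q7   q8 
   q5     q5   q5   q5 
   q6     q6   q6   q8 
   q7     q6   q5   q8 
   q8     q9  q10  q11 
   q9     q9   q9  q11 
   q10    q9   q5  q11 
 * q11   q12  q13   q5 
 * q12   q12  q12   q5 
 * q13   q12   q5   q5 
(> = start, * = accepting)

start=q0; accept=q11,q12,q13; q0-a->q0; q0-b->q0; q0-c->q1; q1-a->q2; q1-b->q3; q1-c->q4; q2-a->q2; q2-b->q2; q2-c->q4; q3-a->q2; q3-b->q5; q3-c->q4; q4-a->q6; q4-b->q7; q4-c->q8; q5-a->q5; q5-b->q5; q5-c->q5; q6-a->q6; q6-b->q6; q6-c->q8; q7-a->q6; q7-b->q5; q7-c->q8; q8-a->q9; q8-b->q10; q8-c->q11; q9-a->q9; q9-b->q9; q9-c->q11; q10-a->q9; q10-b->q5; q10-c->q11; q11-a->q12; q11-b->q13; q11-c->q5; q12-a->q12; q12-b->q12; q12-c->q5; q13-a->q12; q13-b->q5; q13-c->q5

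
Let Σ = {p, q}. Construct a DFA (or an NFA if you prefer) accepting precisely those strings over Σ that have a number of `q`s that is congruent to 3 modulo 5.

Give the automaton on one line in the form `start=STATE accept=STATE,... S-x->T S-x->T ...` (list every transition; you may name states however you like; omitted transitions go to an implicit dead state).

The only thing that matters is how many `q`s have appeared, reduced mod 5. Use one state per residue: A for 0, …, E for 4. Reading `q` moves to the next residue; anything else stays put. D is accepting.
A 5-state machine:
       p  q 
>  A   A  B 
   B   B  C 
   C   C  D 
 * D   D  E 
   E   E  A 
(> = start, * = accepting)

start=A accept=D A-p->A A-q->B B-p->B B-q->C C-p->C C-q->D D-p->D D-q->E E-p->E E-q->A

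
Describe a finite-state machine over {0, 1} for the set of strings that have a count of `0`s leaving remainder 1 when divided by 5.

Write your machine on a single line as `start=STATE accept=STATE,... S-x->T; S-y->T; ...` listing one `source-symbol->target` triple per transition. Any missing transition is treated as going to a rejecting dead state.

The only thing that matters is how many `0`s have appeared, reduced mod 5. Use one state per residue: s0 for 0, …, s4 for 4. Reading `0` moves to the next residue; anything else stays put. s1 is accepting.
A 5-state machine:
        0   1  
>  s0   s1  s0 
 * s1   s2  s1 
   s2   s3  s2 
   s3   s4  s3 
   s4   s0  s4 
(> = start, * = accepting)

start=s0; accept=s1; s0-0->s1; s0-1->s0; s1-0->s2; s1-1->s1; s2-0->s3; s2-1->s2; s3-0->s4; s3-1->s3; s4-0->s0; s4-1->s4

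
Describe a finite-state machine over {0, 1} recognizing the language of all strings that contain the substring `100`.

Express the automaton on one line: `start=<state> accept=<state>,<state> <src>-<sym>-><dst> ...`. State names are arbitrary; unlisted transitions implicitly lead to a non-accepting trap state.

start=A accept=D A-0->A A-1->B B-0->C B-1->B C-0->D C-1->B D-0->D D-1->D

Track how much of `100` has been matched so far: state A is no progress, D is the absorbing accept state reached once `100` has occurred. Intermediate states record partial matches; on a mismatch, fall back to the longest reusable overlap.
A 4-state machine:
       0  1 
>  A   A  B 
   B   C  B 
   C   D  B 
 * D   D  D 
(> = start, * = accepting)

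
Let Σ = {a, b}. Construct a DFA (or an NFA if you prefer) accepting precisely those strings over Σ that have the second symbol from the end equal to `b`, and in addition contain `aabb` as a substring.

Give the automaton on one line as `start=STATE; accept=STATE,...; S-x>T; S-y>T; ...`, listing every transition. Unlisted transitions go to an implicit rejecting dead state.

start=q0; accept=q4,q5; q0-a>q1; q0-b>q0; q1-a>q2; q1-b>q0; q2-a>q2; q2-b>q3; q3-a>q1; q3-b>q4; q4-a>q5; q4-b>q4; q5-a>q6; q5-b>q7; q6-a>q6; q6-b>q7; q7-a>q5; q7-b>q4

Handle the two conditions separately and then intersect. One (7 states) tracks the last 2 symbols read; the other (5 states) tracks whether and how much of `aabb` has been seen. Each combined state is a pair, one component from each; accept when both components accept. After merging equivalent states the machine shrinks.
8 states suffice.
        a   b  
>  q0   q1  q0 
   q1   q2  q0 
   q2   q2  q3 
   q3   q1  q4 
 * q4   q5  q4 
 * q5   q6  q7 
   q6   q6  q7 
   q7   q5  q4 
(> = start, * = accepting)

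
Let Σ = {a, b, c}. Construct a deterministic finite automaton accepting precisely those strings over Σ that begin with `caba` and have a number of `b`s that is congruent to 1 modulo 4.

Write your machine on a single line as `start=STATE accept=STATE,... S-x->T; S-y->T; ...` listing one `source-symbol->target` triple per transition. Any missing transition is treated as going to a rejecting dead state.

start=s0; accept=s8; s0-a->s1; s0-b->s2; s0-c->s3; s1-a->s1; s1-b->s2; s1-c->s1; s2-a->s2; s2-b->s4; s2-c->s2; s3-a->s5; s3-b->s2; s3-c->s1; s4-a->s4; s4-b->s6; s4-c->s4; s5-a->s1; s5-b->s7; s5-c->s1; s6-a->s6; s6-b->s1; s6-c->s6; s7-a->s8; s7-b->s4; s7-c->s2; s8-a->s8; s8-b->s9; s8-c->s8; s9-a->s9; s9-b->s10; s9-c->s9; s10-a->s10; s10-b->s11; s10-c->s10; s11-a->s11; s11-b->s8; s11-c->s11

Build one automaton per condition and run them in lockstep. One (6 states) tracks whether the input so far still matches the prefix `caba`; the other (4 states) tracks the count of `b`s modulo 4. Each combined state is a pair, one component from each; accept when both components accept.
          a    b    c  
>  s0     s1   s2   s3 
   s1     s1   s2   s1 
   s2     s2   s4   s2 
   s3     s5   s2   s1 
   s4     s4   s6   s4 
   s5     s1   s7   s1 
   s6     s6   s1   s6 
   s7     s8   s4   s2 
 * s8     s8   s9   s8 
   s9     s9  s10   s9 
   s10   s10  s11  s10 
   s11   s11   s8  s11 
(> = start, * = accepting)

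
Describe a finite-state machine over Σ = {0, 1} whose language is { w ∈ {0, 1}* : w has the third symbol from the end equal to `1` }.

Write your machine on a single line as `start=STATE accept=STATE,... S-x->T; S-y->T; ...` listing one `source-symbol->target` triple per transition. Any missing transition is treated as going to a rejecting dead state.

A DFA must remember the last 3 symbols (since which symbol is third-to-last isn't known until the input ends). Use one state per possible window of the last ≤3 symbols; accept from those whose window starts with `1`.
With 15 states:
          0    1  
>  q0     q1   q2 
   q1     q3   q4 
   q2     q5   q6 
   q3     q7   q8 
   q4     q9  q10 
   q5    q11  q12 
   q6    q13  q14 
   q7     q7   q8 
   q8     q9  q10 
   q9    q11  q12 
   q10   q13  q14 
 * q11    q7   q8 
 * q12    q9  q10 
 * q13   q11  q12 
 * q14   q13  q14 
(> = start, * = accepting)

start=q0; accept=q11,q12,q13,q14; q0-0->q1; q0-1->q2; q1-0->q3; q1-1->q4; q2-0->q5; q2-1->q6; q3-0->q7; q3-1->q8; q4-0->q9; q4-1->q10; q5-0->q11; q5-1->q12; q6-0->q13; q6-1->q14; q7-0->q7; q7-1->q8; q8-0->q9; q8-1->q10; q9-0->q11; q9-1->q12; q10-0->q13; q10-1->q14; q11-0->q7; q11-1->q8; q12-0->q9; q12-1->q10; q13-0->q11; q13-1->q12; q14-0->q13; q14-1->q14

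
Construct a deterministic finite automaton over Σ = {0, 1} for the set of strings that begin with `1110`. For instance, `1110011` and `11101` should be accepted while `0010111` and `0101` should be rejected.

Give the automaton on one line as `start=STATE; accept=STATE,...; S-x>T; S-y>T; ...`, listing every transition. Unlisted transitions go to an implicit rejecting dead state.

start=s0; accept=s4; s0-0>s5; s0-1>s1; s1-0>s5; s1-1>s2; s2-0>s5; s2-1>s3; s3-0>s4; s3-1>s5; s4-0>s4; s4-1>s4; s5-0>s5; s5-1>s5

Check the first 4 symbols one by one: s0 through s3 record how many have matched `1110` so far; any wrong symbol goes to the dead state s5. After all 4 match we enter the accepting sink s4.
        0   1  
>  s0   s5  s1 
   s1   s5  s2 
   s2   s5  s3 
   s3   s4  s5 
 * s4   s4  s4 
   s5   s5  s5 
(> = start, * = accepting)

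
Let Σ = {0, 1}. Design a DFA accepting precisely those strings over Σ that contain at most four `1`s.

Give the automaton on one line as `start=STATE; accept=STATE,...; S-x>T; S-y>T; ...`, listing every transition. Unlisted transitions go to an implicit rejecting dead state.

Count `1`s, saturating at 5: states q0 through q4 mean 0 through 4 `1`s seen; q5 means more than 4. Each `1` increments (capped at q5); other symbols loop. Accept from {q0, q1, q2, q3, q4}.
With 6 states:
        0   1  
>* q0   q0  q1 
 * q1   q1  q2 
 * q2   q2  q3 
 * q3   q3  q4 
 * q4   q4  q5 
   q5   q5  q5 
(> = start, * = accepting)

start=q0; accept=q0,q1,q2,q3,q4; q0-0>q0; q0-1>q1; q1-0>q1; q1-1>q2; q2-0>q2; q2-1>q3; q3-0>q3; q3-1>q4; q4-0>q4; q4-1>q5; q5-0>q5; q5-1>q5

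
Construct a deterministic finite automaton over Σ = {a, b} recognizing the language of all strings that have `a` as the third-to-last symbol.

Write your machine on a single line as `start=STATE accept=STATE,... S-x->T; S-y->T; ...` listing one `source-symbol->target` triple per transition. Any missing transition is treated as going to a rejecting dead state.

start=s0; accept=s7,s8,s9,s10; s0-a->s1; s0-b->s2; s1-a->s3; s1-b->s4; s2-a->s5; s2-b->s6; s3-a->s7; s3-b->s8; s4-a->s9; s4-b->s10; s5-a->s11; s5-b->s12; s6-a->s13; s6-b->s14; s7-a->s7; s7-b->s8; s8-a->s9; s8-b->s10; s9-a->s11; s9-b->s12; s10-a->s13; s10-b->s14; s11-a->s7; s11-b->s8; s12-a->s9; s12-b->s10; s13-a->s11; s13-b->s12; s14-a->s13; s14-b->s14

Because acceptance depends on a position counted from the end, the machine has to buffer the most recent 3 symbols. Make each state the string of the last up-to-3 symbols read; on input `x` shift the window left and append `x`. Accept when the buffered window has length 3 and begins with `a`.
          a    b  
>  s0     s1   s2 
   s1     s3   s4 
   s2     s5   s6 
   s3     s7   s8 
   s4     s9  s10 
   s5    s11  s12 
   s6    s13  s14 
 * s7     s7   s8 
 * s8     s9  s10 
 * s9    s11  s12 
 * s10   s13  s14 
   s11    s7   s8 
   s12    s9  s10 
   s13   s11  s12 
   s14   s13  s14 
(> = start, * = accepting)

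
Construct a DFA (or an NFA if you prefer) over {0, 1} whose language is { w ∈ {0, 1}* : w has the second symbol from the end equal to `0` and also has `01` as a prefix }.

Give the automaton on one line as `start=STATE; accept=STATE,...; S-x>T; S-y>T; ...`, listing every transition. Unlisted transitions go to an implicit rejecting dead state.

Handle the two conditions separately and then intersect. One (7 states) tracks the last 2 symbols read; the other (4 states) tracks whether the input so far still matches the prefix `01`. Each combined state is a pair, one component from each; accept when both components accept. Equivalent product states are then merged.
        0   1  
>  S0   S1  S2 
   S1   S2  S3 
   S2   S2  S2 
 * S3   S4  S5 
   S4   S6  S3 
   S5   S4  S5 
 * S6   S6  S3 
(> = start, * = accepting)

start=S0; accept=S3,S6; S0-0>S1; S0-1>S2; S1-0>S2; S1-1>S3; S2-0>S2; S2-1>S2; S3-0>S4; S3-1>S5; S4-0>S6; S4-1>S3; S5-0>S4; S5-1>S5; S6-0>S6; S6-1>S3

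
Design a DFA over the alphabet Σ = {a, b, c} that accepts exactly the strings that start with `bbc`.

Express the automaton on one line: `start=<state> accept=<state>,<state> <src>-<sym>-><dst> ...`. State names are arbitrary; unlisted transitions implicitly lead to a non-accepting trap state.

Walk along `bbc` while the input agrees: from S0 take `b` to S1, and so on. Any deviation drops to the rejecting sink S4. Once S3 is reached the prefix is confirmed and every continuation is accepted.
5 states suffice.
        a   b   c  
>  S0   S4  S1  S4 
   S1   S4  S2  S4 
   S2   S4  S4  S3 
 * S3   S3  S3  S3 
   S4   S4  S4  S4 
(> = start, * = accepting)

start=S0 accept=S3 S0-a->S4 S0-b->S1 S0-c->S4 S1-a->S4 S1-b->S2 S1-c->S4 S2-a->S4 S2-b->S4 S2-c->S3 S3-a->S3 S3-b->S3 S3-c->S3 S4-a->S4 S4-b->S4 S4-c->S4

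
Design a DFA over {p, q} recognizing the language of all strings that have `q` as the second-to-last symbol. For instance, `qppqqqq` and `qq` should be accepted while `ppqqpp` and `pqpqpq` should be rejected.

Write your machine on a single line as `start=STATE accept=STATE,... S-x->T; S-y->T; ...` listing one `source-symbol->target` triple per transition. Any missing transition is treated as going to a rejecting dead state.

Because acceptance depends on a position counted from the end, the machine has to buffer the most recent 2 symbols. Make each state the string of the last up-to-2 symbols read; on input `x` shift the window left and append `x`. Accept when the buffered window has length 2 and begins with `q`.
With 7 states:
        p   q  
>  s0   s1  s2 
   s1   s3  s4 
   s2   s5  s6 
   s3   s3  s4 
   s4   s5  s6 
 * s5   s3  s4 
 * s6   s5  s6 
(> = start, * = accepting)

start=s0; accept=s5,s6; s0-p->s1; s0-q->s2; s1-p->s3; s1-q->s4; s2-p->s5; s2-q->s6; s3-p->s3; s3-q->s4; s4-p->s5; s4-q->s6; s5-p->s3; s5-q->s4; s6-p->s5; s6-q->s6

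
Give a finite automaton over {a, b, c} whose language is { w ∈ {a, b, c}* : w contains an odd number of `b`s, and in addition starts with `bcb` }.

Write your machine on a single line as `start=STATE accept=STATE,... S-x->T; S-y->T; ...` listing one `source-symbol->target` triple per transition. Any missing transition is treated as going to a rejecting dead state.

start=S0; accept=S5; S0-a->S1; S0-b->S2; S0-c->S1; S1-a->S1; S1-b->S1; S1-c->S1; S2-a->S1; S2-b->S1; S2-c->S3; S3-a->S1; S3-b->S4; S3-c->S1; S4-a->S4; S4-b->S5; S4-c->S4; S5-a->S5; S5-b->S4; S5-c->S5

Handle the two conditions separately and then intersect. The first has 2 states tracking the count of `b`s modulo 2; the second has 5 states tracking whether the input so far still matches the prefix `bcb`. A product state is a pair (one from each), accepting exactly when both do. Minimizing collapses redundant product states.
With 6 states:
        a   b   c  
>  S0   S1  S2  S1 
   S1   S1  S1  S1 
   S2   S1  S1  S3 
   S3   S1  S4  S1 
   S4   S4  S5  S4 
 * S5   S5  S4  S5 
(> = start, * = accepting)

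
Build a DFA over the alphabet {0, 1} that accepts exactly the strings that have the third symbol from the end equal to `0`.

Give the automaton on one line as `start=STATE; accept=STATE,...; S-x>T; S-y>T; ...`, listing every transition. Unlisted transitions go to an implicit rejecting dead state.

Because acceptance depends on a position counted from the end, the machine has to buffer the most recent 3 symbols. Make each state the string of the last up-to-3 symbols read; on input `x` shift the window left and append `x`. Accept when the buffered window has length 3 and begins with `0`.
A 15-state machine:
          0    1  
>  s0     s1   s2 
   s1     s3   s4 
   s2     s5   s6 
   s3     s7   s8 
   s4     s9  s10 
   s5    s11  s12 
   s6    s13  s14 
 * s7     s7   s8 
 * s8     s9  s10 
 * s9    s11  s12 
 * s10   s13  s14 
   s11    s7   s8 
   s12    s9  s10 
   s13   s11  s12 
   s14   s13  s14 
(> = start, * = accepting)

start=s0; accept=s7,s8,s9,s10; s0-0>s1; s0-1>s2; s1-0>s3; s1-1>s4; s2-0>s5; s2-1>s6; s3-0>s7; s3-1>s8; s4-0>s9; s4-1>s10; s5-0>s11; s5-1>s12; s6-0>s13; s6-1>s14; s7-0>s7; s7-1>s8; s8-0>s9; s8-1>s10; s9-0>s11; s9-1>s12; s10-0>s13; s10-1>s14; s11-0>s7; s11-1>s8; s12-0>s9; s12-1>s10; s13-0>s11; s13-1>s12; s14-0>s13; s14-1>s14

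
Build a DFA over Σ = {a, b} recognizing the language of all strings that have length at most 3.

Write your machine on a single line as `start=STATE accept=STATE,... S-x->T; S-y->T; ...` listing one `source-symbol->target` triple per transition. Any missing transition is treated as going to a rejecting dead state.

Count input length up to 4: every symbol moves from s0 toward s4, which means 'more than 3' and absorbs. Accept from {s0, s1, s2, s3}.
A 5-state machine:
        a   b  
>* s0   s1  s1 
 * s1   s2  s2 
 * s2   s3  s3 
 * s3   s4  s4 
   s4   s4  s4 
(> = start, * = accepting)

start=s0; accept=s0,s1,s2,s3; s0-a->s1; s0-b->s1; s1-a->s2; s1-b->s2; s2-a->s3; s2-b->s3; s3-a->s4; s3-b->s4; s4-a->s4; s4-b->s4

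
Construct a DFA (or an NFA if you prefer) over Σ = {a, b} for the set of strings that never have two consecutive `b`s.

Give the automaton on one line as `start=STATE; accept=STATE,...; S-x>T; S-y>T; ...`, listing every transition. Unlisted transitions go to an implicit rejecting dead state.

start=q0; accept=q0,q1; q0-a>q0; q0-b>q1; q1-a>q0; q1-b>q2; q2-a>q2; q2-b>q2

This is the complement of 'contains `bb`'. Use the same substring-matching states — q0 through q2 holding how much of `bb` has just been matched — but flip the accepting set: everything except the trap q2 accepts.
        a   b  
>* q0   q0  q1 
 * q1   q0  q2 
   q2   q2  q2 
(> = start, * = accepting)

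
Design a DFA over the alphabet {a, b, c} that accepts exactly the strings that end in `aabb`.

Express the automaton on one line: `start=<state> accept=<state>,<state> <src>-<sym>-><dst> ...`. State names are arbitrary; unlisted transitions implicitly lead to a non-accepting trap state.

start=s0 accept=s4 s0-a->s1 s0-b->s0 s0-c->s0 s1-a->s2 s1-b->s0 s1-c->s0 s2-a->s2 s2-b->s3 s2-c->s0 s3-a->s1 s3-b->s4 s3-c->s0 s4-a->s1 s4-b->s0 s4-c->s0

Remember how much of `aabb` the current input suffix matches. State s0 means no match yet; s1 means the last symbol is `a`; s2 means the last 2 symbols are `aa`; s3 means the last 3 symbols are `aab`; s4 means the last 4 symbols are `aabb`. Only s4 accepts. On a mismatch, fall back to the longest proper suffix that is still a prefix of `aabb`.
With 5 states:
        a   b   c  
>  s0   s1  s0  s0 
   s1   s2  s0  s0 
   s2   s2  s3  s0 
   s3   s1  s4  s0 
 * s4   s1  s0  s0 
(> = start, * = accepting)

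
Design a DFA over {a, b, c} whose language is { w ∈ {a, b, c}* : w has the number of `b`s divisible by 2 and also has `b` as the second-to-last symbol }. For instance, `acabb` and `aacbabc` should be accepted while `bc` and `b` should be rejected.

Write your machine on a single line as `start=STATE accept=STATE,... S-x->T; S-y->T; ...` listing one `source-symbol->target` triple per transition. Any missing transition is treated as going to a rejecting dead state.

start=q0; accept=q3,q5; q0-a->q0; q0-b->q1; q0-c->q0; q1-a->q2; q1-b->q3; q1-c->q2; q2-a->q2; q2-b->q4; q2-c->q2; q3-a->q5; q3-b->q1; q3-c->q5; q4-a->q5; q4-b->q1; q4-c->q5; q5-a->q0; q5-b->q1; q5-c->q0

Build one automaton per condition and run them in lockstep. The first has 2 states tracking the count of `b`s modulo 2; the second has 13 states tracking the last 2 symbols read. A product state is a pair (one from each), accepting exactly when both do. Equivalent product states are then merged.
6 states suffice.
        a   b   c  
>  q0   q0  q1  q0 
   q1   q2  q3  q2 
   q2   q2  q4  q2 
 * q3   q5  q1  q5 
   q4   q5  q1  q5 
 * q5   q0  q1  q0 
(> = start, * = accepting)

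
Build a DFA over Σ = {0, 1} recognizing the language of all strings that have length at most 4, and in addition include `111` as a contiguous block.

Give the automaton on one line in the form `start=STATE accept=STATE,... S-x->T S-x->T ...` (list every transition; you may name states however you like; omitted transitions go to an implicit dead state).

start=q0 accept=q7,q8 q0-0->q1 q0-1->q2 q1-0->q3 q1-1->q4 q2-0->q3 q2-1->q5 q3-0->q3 q3-1->q3 q4-0->q3 q4-1->q6 q5-0->q3 q5-1->q7 q6-0->q3 q6-1->q8 q7-0->q8 q7-1->q8 q8-0->q3 q8-1->q3

Run two small machines in parallel and take their product. The first has 6 states tracking the input length, saturating at 5; the second has 4 states tracking whether and how much of `111` has been seen. A product state is a pair (one from each), accepting exactly when both do. Equivalent product states are then merged.
A 9-state machine:
        0   1  
>  q0   q1  q2 
   q1   q3  q4 
   q2   q3  q5 
   q3   q3  q3 
   q4   q3  q6 
   q5   q3  q7 
   q6   q3  q8 
 * q7   q8  q8 
 * q8   q3  q3 
(> = start, * = accepting)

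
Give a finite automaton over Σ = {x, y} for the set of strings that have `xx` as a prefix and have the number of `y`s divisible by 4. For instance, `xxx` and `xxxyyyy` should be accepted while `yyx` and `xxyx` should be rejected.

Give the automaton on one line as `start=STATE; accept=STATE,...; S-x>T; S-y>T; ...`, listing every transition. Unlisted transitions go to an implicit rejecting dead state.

start=q0; accept=q3; q0-x>q1; q0-y>q2; q1-x>q3; q1-y>q2; q2-x>q2; q2-y>q2; q3-x>q3; q3-y>q4; q4-x>q4; q4-y>q5; q5-x>q5; q5-y>q6; q6-x>q6; q6-y>q3

Handle the two conditions separately and then intersect. One (4 states) tracks whether the input so far still matches the prefix `xx`; the other (4 states) tracks the count of `y`s modulo 4. Each combined state is a pair, one component from each; accept when both components accept. After merging equivalent states the machine shrinks.
        x   y  
>  q0   q1  q2 
   q1   q3  q2 
   q2   q2  q2 
 * q3   q3  q4 
   q4   q4  q5 
   q5   q5  q6 
   q6   q6  q3 
(> = start, * = accepting)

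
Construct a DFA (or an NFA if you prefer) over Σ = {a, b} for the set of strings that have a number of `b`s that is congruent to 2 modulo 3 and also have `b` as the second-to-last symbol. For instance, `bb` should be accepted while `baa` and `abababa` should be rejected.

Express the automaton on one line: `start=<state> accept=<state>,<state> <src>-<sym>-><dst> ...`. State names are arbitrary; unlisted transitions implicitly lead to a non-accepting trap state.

start=s0 accept=s3,s5 s0-a->s0 s0-b->s1 s1-a->s2 s1-b->s3 s2-a->s2 s2-b->s4 s3-a->s5 s3-b->s0 s4-a->s5 s4-b->s0 s5-a->s6 s5-b->s0 s6-a->s6 s6-b->s0

Run two small machines in parallel and take their product. One (3 states) tracks the count of `b`s modulo 3; the other (7 states) tracks the last 2 symbols read. Each combined state is a pair, one component from each; accept when both components accept. Minimizing collapses redundant product states.
A 7-state machine:
        a   b  
>  s0   s0  s1 
   s1   s2  s3 
   s2   s2  s4 
 * s3   s5  s0 
   s4   s5  s0 
 * s5   s6  s0 
   s6   s6  s0 
(> = start, * = accepting)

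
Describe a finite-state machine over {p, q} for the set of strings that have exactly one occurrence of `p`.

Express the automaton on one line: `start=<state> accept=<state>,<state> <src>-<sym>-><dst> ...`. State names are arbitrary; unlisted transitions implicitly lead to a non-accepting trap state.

Count `p`s, saturating at 2: state A means no `p` yet, B means one `p` seen, C means more than one. Each `p` increments (capped at C); other symbols loop. Accept from {B}.
       p  q 
>  A   B  A 
 * B   C  B 
   C   C  C 
(> = start, * = accepting)

start=A accept=B A-p->B A-q->A B-p->C B-q->B C-p->C C-q->C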